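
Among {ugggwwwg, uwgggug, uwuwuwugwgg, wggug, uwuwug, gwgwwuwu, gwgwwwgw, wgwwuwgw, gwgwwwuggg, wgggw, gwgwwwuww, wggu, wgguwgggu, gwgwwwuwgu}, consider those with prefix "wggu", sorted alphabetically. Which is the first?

Words with prefix "wggu", in lexicographic order: "wggu", "wggug", "wgguwgggu"
Position 1: wggu

wggu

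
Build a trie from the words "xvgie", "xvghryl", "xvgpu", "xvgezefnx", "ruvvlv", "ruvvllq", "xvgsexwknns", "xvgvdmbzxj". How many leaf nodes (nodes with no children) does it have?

A leaf is a node with no children — equivalently, the end of a word that is not a proper prefix of any other stored word.
Those words: "ruvvllq", "ruvvlv", "xvgezefnx", "xvghryl", "xvgie", "xvgpu", "xvgsexwknns", "xvgvdmbzxj"
Leaf count: 8

8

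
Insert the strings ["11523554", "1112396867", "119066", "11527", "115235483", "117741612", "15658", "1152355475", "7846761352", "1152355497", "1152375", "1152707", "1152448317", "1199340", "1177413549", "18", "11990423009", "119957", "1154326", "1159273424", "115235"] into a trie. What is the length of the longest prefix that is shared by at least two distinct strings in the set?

8

The deepest shared node is where two words last agree before diverging.
"11523554" and "1152355475" agree on "11523554" (8 characters) before diverging; nothing deeper is shared.
Longest shared-prefix length: 8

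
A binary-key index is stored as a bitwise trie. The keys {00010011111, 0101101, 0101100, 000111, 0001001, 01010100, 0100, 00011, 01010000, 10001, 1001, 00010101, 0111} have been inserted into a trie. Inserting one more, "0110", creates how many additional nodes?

The longest prefix of "0110" already in the trie is "011" (length 3).
So 4 − 3 = 1 new nodes.

1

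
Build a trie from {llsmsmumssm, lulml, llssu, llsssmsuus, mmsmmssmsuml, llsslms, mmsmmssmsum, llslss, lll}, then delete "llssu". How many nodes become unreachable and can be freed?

1

Walk "llssu" from the leaf back toward the root, removing each node that no remaining word uses.
The suffix "u" (1 node) is used only by "llssu"; the node for "llss" still has the child "s", so pruning stops there.
Nodes removed: 1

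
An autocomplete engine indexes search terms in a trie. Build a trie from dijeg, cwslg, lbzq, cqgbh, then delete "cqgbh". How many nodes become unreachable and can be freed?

4

After clearing the end-marker at "cqgbh", prune upward until reaching a node still needed by another word.
The suffix "qgbh" (4 nodes) is used only by "cqgbh"; the node for "c" still has the child "w", so pruning stops there.
Nodes removed: 4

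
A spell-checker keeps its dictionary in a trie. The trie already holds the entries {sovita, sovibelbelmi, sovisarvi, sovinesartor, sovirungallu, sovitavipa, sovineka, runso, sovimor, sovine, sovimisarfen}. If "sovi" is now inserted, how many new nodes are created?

0

Every character of "sovi" already lies on an existing path (it is a prefix of some stored word).
No new nodes are needed: 0.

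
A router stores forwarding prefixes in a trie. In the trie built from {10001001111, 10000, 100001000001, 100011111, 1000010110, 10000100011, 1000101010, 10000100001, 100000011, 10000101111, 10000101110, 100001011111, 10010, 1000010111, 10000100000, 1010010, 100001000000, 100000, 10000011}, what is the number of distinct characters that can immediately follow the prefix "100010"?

2

The children of the "100010" node are the distinct next characters among strings starting with "100010".
Characters that immediately follow "100010" among the stored strings: {0, 1}.
That node has 2 child edges.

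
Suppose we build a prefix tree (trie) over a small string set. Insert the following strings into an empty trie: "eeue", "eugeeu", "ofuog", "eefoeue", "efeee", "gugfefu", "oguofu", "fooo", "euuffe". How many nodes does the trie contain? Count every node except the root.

43

Insert word by word; a character creates a node only if that edge doesn't already exist:
  "eeue" → 4 new (e, e, u, e)
  "eugeeu" → prefix "e" already present; 5 new (u, g, e, e, u)
  "ofuog" → 5 new (o, f, u, o, g)
  "eefoeue" → prefix "ee" already present; 5 new (f, o, e, u, e)
  "efeee" → prefix "e" already present; 4 new (f, e, e, e)
  "gugfefu" → 7 new (g, u, g, f, e, f, u)
  "oguofu" → prefix "o" already present; 5 new (g, u, o, f, u)
  "fooo" → 4 new (f, o, o, o)
  "euuffe" → prefix "eu" already present; 4 new (u, f, f, e)
Total nodes = 4 + 5 + 5 + 5 + 4 + 7 + 5 + 4 + 4 = 43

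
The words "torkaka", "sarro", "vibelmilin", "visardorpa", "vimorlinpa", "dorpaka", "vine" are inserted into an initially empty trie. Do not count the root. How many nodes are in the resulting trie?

Count nodes per top-level branch (shared prefixes stored once):
  'd'-branch (dorpaka): 7 nodes
  's'-branch (sarro): 5 nodes
  't'-branch (torkaka): 7 nodes
  'v'-branch (vibelmilin, vimorlinpa, vine, visardorpa): 28 nodes
Sum: 47

47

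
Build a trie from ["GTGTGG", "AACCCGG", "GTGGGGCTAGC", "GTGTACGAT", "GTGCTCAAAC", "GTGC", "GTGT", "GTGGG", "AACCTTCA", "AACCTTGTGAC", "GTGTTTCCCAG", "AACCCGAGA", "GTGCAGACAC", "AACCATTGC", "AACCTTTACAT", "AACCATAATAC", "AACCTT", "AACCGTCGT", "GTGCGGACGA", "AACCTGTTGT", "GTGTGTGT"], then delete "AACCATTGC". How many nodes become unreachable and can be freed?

After clearing the end-marker at "AACCATTGC", prune upward until reaching a node still needed by another word.
The suffix "TGC" (3 nodes) is used only by "AACCATTGC"; the node for "AACCAT" still has the child "A", so pruning stops there.
Nodes removed: 3

3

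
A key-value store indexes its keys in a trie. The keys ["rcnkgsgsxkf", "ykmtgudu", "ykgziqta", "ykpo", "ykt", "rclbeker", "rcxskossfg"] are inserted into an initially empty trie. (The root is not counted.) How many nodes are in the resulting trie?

Count nodes per top-level branch (shared prefixes stored once):
  'r'-branch (rclbeker, rcnkgsgsxkf, rcxskossfg): 25 nodes
  'y'-branch (ykgziqta, ykmtgudu, ykpo, ykt): 17 nodes
Sum: 42

42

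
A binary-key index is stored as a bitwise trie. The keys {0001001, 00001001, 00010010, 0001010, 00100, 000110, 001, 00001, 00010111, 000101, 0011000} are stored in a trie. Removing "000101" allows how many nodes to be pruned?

Walk "000101" from the leaf back toward the root, removing each node that no remaining word uses.
Every node on "000101" is still needed (e.g. by "0001010"), so nothing is freed.
Nodes removed: 0

0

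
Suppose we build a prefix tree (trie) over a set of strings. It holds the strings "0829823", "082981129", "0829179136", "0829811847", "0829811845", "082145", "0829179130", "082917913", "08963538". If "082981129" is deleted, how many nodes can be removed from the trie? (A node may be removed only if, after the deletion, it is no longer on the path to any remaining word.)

2

Walk "082981129" from the leaf back toward the root, removing each node that no remaining word uses.
The suffix "29" (2 nodes) is used only by "082981129"; the node for "0829811" still has the child "8", so pruning stops there.
Nodes removed: 2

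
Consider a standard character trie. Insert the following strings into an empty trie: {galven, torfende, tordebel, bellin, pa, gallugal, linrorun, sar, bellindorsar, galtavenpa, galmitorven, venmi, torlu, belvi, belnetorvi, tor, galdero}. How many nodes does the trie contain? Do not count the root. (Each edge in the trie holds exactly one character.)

Insert word by word; a character creates a node only if that edge doesn't already exist:
  "galven" → 6 new (g, a, l, v, e, n)
  "torfende" → 8 new (t, o, r, f, e, n, d, e)
  "tordebel" → prefix "tor" already present; 5 new (d, e, b, e, l)
  "bellin" → 6 new (b, e, l, l, i, n)
  "pa" → 2 new (p, a)
  "gallugal" → prefix "gal" already present; 5 new (l, u, g, a, l)
  "linrorun" → 8 new (l, i, n, r, o, r, u, n)
  "sar" → 3 new (s, a, r)
  "bellindorsar" → prefix "bellin" already present; 6 new (d, o, r, s, a, r)
  "galtavenpa" → prefix "gal" already present; 7 new (t, a, v, e, n, p, a)
  "galmitorven" → prefix "gal" already present; 8 new (m, i, t, o, r, v, e, n)
  "venmi" → 5 new (v, e, n, m, i)
  "torlu" → prefix "tor" already present; 2 new (l, u)
  "belvi" → prefix "bel" already present; 2 new (v, i)
  "belnetorvi" → prefix "bel" already present; 7 new (n, e, t, o, r, v, i)
  "tor" → prefix "tor" already present; 0 new (none)
  "galdero" → prefix "gal" already present; 4 new (d, e, r, o)
Total nodes = 6 + 8 + 5 + 6 + 2 + 5 + 8 + 3 + 6 + 7 + 8 + 5 + 2 + 2 + 7 + 0 + 4 = 84

84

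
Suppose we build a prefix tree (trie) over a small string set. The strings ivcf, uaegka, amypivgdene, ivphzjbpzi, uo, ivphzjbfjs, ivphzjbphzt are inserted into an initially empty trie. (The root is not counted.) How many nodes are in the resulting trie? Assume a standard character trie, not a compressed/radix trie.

36

Count nodes per top-level branch (shared prefixes stored once):
  'a'-branch (amypivgdene): 11 nodes
  'i'-branch (ivcf, ivphzjbfjs, ivphzjbphzt, ivphzjbpzi): 18 nodes
  'u'-branch (uaegka, uo): 7 nodes
Sum: 36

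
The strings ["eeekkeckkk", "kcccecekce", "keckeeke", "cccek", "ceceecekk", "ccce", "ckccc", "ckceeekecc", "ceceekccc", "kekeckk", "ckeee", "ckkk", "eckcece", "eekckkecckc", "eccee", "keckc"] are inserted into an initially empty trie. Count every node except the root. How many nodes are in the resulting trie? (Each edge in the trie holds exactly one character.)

84

Count nodes per top-level branch (shared prefixes stored once):
  'c'-branch (ccce, cccek, ceceecekk, ceceekccc, ckccc, ckceeekecc, ckeee, ckkk): 33 nodes
  'e'-branch (eccee, eckcece, eeekkeckkk, eekckkecckc): 28 nodes
  'k'-branch (kcccecekce, keckc, keckeeke, kekeckk): 23 nodes
Sum: 84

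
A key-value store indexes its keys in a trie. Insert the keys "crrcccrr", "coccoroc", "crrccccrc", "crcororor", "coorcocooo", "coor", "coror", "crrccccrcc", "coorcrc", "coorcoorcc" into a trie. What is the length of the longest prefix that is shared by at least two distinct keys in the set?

9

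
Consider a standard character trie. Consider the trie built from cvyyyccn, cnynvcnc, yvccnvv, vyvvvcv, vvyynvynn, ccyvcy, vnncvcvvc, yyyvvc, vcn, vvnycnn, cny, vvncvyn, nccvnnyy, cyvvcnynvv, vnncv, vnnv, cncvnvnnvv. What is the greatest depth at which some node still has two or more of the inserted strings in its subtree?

5

The deepest shared node is where two words last agree before diverging.
e.g. "vnncv" and "vnncvcvvc" share the prefix "vnncv" of length 5; no pair shares a longer one.
Longest shared-prefix length: 5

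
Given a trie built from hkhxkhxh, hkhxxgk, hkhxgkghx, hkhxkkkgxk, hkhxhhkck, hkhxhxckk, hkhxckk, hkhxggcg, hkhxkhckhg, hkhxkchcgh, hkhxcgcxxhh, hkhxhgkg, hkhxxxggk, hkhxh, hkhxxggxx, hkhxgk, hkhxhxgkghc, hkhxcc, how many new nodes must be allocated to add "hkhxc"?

0

"hkhxc" is already a full path in the trie; only an end-marker is added.
No new nodes are needed: 0.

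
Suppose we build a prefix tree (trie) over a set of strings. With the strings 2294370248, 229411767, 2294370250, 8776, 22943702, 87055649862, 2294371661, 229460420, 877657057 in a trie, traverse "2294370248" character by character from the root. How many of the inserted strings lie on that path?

2

Traverse "2294370248" character by character; count nodes along the way that are marked as word ends.
Prefixes of the query that are stored words: "22943702", "2294370248"
Count: 2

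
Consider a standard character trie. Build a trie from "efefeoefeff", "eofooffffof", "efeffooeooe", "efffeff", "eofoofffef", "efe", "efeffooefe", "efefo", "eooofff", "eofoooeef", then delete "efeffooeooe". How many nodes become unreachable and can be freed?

3

Walk "efeffooeooe" from the leaf back toward the root, removing each node that no remaining word uses.
The suffix "ooe" (3 nodes) is used only by "efeffooeooe"; the node for "efeffooe" still has the child "f", so pruning stops there.
Nodes removed: 3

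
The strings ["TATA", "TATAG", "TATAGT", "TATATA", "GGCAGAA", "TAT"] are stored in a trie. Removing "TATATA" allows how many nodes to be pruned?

2

Walk "TATATA" from the leaf back toward the root, removing each node that no remaining word uses.
The suffix "TA" (2 nodes) is used only by "TATATA"; the node for "TATA" still has the child "G", so pruning stops there.
Nodes removed: 2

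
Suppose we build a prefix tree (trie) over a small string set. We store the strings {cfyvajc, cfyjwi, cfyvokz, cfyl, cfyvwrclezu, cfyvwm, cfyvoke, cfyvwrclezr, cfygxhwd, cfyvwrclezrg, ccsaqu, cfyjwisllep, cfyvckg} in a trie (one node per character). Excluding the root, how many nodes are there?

43

Insert word by word; a character creates a node only if that edge doesn't already exist:
  "cfyvajc" → 7 new (c, f, y, v, a, j, c)
  "cfyjwi" → prefix "cfy" already present; 3 new (j, w, i)
  "cfyvokz" → prefix "cfyv" already present; 3 new (o, k, z)
  "cfyl" → prefix "cfy" already present; 1 new (l)
  "cfyvwrclezu" → prefix "cfyv" already present; 7 new (w, r, c, l, e, z, u)
  "cfyvwm" → prefix "cfyvw" already present; 1 new (m)
  "cfyvoke" → prefix "cfyvok" already present; 1 new (e)
  "cfyvwrclezr" → prefix "cfyvwrclez" already present; 1 new (r)
  "cfygxhwd" → prefix "cfy" already present; 5 new (g, x, h, w, d)
  "cfyvwrclezrg" → prefix "cfyvwrclezr" already present; 1 new (g)
  "ccsaqu" → prefix "c" already present; 5 new (c, s, a, q, u)
  "cfyjwisllep" → prefix "cfyjwi" already present; 5 new (s, l, l, e, p)
  "cfyvckg" → prefix "cfyv" already present; 3 new (c, k, g)
Total nodes = 7 + 3 + 3 + 1 + 7 + 1 + 1 + 1 + 5 + 1 + 5 + 5 + 3 = 43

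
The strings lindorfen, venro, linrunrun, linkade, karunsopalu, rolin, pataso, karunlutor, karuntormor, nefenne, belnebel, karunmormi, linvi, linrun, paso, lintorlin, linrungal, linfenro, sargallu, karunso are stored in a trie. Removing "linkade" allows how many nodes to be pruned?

Walk "linkade" from the leaf back toward the root, removing each node that no remaining word uses.
The suffix "kade" (4 nodes) is used only by "linkade"; the node for "lin" still has the child "d", so pruning stops there.
Nodes removed: 4

4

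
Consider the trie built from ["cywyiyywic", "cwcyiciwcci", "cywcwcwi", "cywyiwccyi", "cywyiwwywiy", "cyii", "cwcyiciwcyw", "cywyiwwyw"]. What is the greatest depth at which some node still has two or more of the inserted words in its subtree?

Equivalently: take the maximum, over all pairs, of their longest common prefix length.
"cwcyiciwcci" and "cwcyiciwcyw" agree on "cwcyiciwc" (9 characters) before diverging; nothing deeper is shared.
Longest shared-prefix length: 9

9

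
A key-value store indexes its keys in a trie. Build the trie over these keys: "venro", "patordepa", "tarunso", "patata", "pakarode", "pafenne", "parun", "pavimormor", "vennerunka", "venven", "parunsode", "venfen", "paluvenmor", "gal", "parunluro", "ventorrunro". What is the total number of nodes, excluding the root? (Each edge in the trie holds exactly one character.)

Count nodes per top-level branch (shared prefixes stored once):
  'g'-branch (gal): 3 nodes
  'p'-branch (pafenne, pakarode, paluvenmor, parun, parunluro, parunsode, patata, patordepa, pavimormor): 50 nodes
  't'-branch (tarunso): 7 nodes
  'v'-branch (venfen, vennerunka, venro, ventorrunro, venven): 26 nodes
Sum: 86

86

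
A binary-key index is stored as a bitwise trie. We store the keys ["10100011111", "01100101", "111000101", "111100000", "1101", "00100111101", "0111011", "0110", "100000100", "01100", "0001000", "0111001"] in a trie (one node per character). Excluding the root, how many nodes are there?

63

Insert word by word; a character creates a node only if that edge doesn't already exist:
  "10100011111" → 11 new (1, 0, 1, 0, 0, 0, 1, 1, 1, 1, 1)
  "01100101" → 8 new (0, 1, 1, 0, 0, 1, 0, 1)
  "111000101" → prefix "1" already present; 8 new (1, 1, 0, 0, 0, 1, 0, 1)
  "111100000" → prefix "111" already present; 6 new (1, 0, 0, 0, 0, 0)
  "1101" → prefix "11" already present; 2 new (0, 1)
  "00100111101" → prefix "0" already present; 10 new (0, 1, 0, 0, 1, 1, 1, 1, 0, 1)
  "0111011" → prefix "011" already present; 4 new (1, 0, 1, 1)
  "0110" → prefix "0110" already present; 0 new (none)
  "100000100" → prefix "10" already present; 7 new (0, 0, 0, 0, 1, 0, 0)
  "01100" → prefix "01100" already present; 0 new (none)
  "0001000" → prefix "00" already present; 5 new (0, 1, 0, 0, 0)
  "0111001" → prefix "01110" already present; 2 new (0, 1)
Total nodes = 11 + 8 + 8 + 6 + 2 + 10 + 4 + 0 + 7 + 0 + 5 + 2 = 63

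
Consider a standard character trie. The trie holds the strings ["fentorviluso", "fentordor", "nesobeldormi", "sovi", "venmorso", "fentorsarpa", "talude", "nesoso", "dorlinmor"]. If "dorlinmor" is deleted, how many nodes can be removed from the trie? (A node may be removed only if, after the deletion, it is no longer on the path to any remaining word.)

9

A node on "dorlinmor"'s path can go only if nothing else ends at it or branches off below it.
No other word shares any prefix with "dorlinmor", so all 9 of its nodes go.
Nodes removed: 9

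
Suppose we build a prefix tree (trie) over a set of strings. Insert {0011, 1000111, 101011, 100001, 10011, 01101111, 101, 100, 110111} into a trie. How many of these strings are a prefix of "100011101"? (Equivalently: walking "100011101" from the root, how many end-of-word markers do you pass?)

Check each prefix of "100011101" against the stored set — each match is an end-marker on the path.
Prefixes of the query that are stored words: "100", "1000111"
Count: 2

2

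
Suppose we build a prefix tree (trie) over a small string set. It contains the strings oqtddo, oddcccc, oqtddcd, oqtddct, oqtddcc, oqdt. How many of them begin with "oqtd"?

Walk to "oqtd"; the words in its subtree are exactly those with that prefix.
Matches: "oqtddcc", "oqtddcd", "oqtddct", "oqtddo"
Count: 4

4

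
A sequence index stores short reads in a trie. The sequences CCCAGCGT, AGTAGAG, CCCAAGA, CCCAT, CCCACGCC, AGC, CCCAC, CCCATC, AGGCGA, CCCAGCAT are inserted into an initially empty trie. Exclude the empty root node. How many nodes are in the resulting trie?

31

For each word, the new-node count is its length minus the longest prefix already in the trie:
  "CCCAGCGT" → 8 new (C, C, C, A, G, C, G, T)
  "AGTAGAG" → 7 new (A, G, T, A, G, A, G)
  "CCCAAGA" → prefix "CCCA" already present; 3 new (A, G, A)
  "CCCAT" → prefix "CCCA" already present; 1 new (T)
  "CCCACGCC" → prefix "CCCA" already present; 4 new (C, G, C, C)
  "AGC" → prefix "AG" already present; 1 new (C)
  "CCCAC" → prefix "CCCAC" already present; 0 new (none)
  "CCCATC" → prefix "CCCAT" already present; 1 new (C)
  "AGGCGA" → prefix "AG" already present; 4 new (G, C, G, A)
  "CCCAGCAT" → prefix "CCCAGC" already present; 2 new (A, T)
Total nodes = 8 + 7 + 3 + 1 + 4 + 1 + 0 + 1 + 4 + 2 = 31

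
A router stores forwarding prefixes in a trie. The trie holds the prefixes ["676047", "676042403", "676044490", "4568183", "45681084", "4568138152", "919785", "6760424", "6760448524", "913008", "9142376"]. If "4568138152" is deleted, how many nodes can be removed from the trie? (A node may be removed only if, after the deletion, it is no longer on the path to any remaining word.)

5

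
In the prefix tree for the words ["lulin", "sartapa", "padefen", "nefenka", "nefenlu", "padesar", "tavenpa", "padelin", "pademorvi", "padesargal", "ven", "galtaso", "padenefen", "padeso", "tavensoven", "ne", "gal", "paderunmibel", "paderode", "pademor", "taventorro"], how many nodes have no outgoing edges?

Leaves are exactly the stored words that no other stored word extends.
Those words: "galtaso", "lulin", "nefenka", "nefenlu", "padefen", "padelin", "pademorvi", "padenefen", "paderode", "paderunmibel", "padesargal", "padeso", "sartapa", "tavenpa", "tavensoven", "taventorro", "ven"
Leaf count: 17

17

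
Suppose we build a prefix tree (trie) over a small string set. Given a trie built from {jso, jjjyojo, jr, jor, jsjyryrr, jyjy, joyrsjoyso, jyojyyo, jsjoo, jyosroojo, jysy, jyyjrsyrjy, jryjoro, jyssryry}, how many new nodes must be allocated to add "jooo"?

Walking "jooo" from the root, the first 2 characters ("jo") follow existing edges; "o" is the first miss.
So 4 − 2 = 2 new nodes.

2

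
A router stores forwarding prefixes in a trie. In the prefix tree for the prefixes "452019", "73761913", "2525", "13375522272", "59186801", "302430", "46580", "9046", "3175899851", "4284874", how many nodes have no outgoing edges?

A leaf is a node with no children — equivalently, the end of a word that is not a proper prefix of any other stored word.
Those words: "13375522272", "2525", "302430", "3175899851", "4284874", "452019", "46580", "59186801", "73761913", "9046"
Leaf count: 10

10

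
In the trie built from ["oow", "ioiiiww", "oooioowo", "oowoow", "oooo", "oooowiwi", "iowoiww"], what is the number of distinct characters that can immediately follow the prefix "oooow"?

Follow the path "oooow" to its node, then look at its outgoing edges.
Distinct next characters after "oooow": i.
That node has 1 child edge.

1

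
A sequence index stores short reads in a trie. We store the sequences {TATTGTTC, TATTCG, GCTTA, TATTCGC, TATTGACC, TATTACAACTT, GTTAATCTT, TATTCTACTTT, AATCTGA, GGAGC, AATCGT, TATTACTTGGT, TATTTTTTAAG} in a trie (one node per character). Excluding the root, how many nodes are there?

Insert word by word; a character creates a node only if that edge doesn't already exist:
  "TATTGTTC" → 8 new (T, A, T, T, G, T, T, C)
  "TATTCG" → prefix "TATT" already present; 2 new (C, G)
  "GCTTA" → 5 new (G, C, T, T, A)
  "TATTCGC" → prefix "TATTCG" already present; 1 new (C)
  "TATTGACC" → prefix "TATTG" already present; 3 new (A, C, C)
  "TATTACAACTT" → prefix "TATT" already present; 7 new (A, C, A, A, C, T, T)
  "GTTAATCTT" → prefix "G" already present; 8 new (T, T, A, A, T, C, T, T)
  "TATTCTACTTT" → prefix "TATTC" already present; 6 new (T, A, C, T, T, T)
  "AATCTGA" → 7 new (A, A, T, C, T, G, A)
  "GGAGC" → prefix "G" already present; 4 new (G, A, G, C)
  "AATCGT" → prefix "AATC" already present; 2 new (G, T)
  "TATTACTTGGT" → prefix "TATTAC" already present; 5 new (T, T, G, G, T)
  "TATTTTTTAAG" → prefix "TATT" already present; 7 new (T, T, T, T, A, A, G)
Total nodes = 8 + 2 + 5 + 1 + 3 + 7 + 8 + 6 + 7 + 4 + 2 + 5 + 7 = 65

65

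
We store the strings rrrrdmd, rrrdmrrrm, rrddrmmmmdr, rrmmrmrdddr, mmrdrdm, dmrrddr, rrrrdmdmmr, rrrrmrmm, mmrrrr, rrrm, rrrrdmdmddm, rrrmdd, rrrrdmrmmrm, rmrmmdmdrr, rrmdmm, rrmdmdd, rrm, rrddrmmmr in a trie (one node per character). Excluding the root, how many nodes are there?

Insert word by word; a character creates a node only if that edge doesn't already exist:
  "rrrrdmd" → 7 new (r, r, r, r, d, m, d)
  "rrrdmrrrm" → prefix "rrr" already present; 6 new (d, m, r, r, r, m)
  "rrddrmmmmdr" → prefix "rr" already present; 9 new (d, d, r, m, m, m, m, d, r)
  "rrmmrmrdddr" → prefix "rr" already present; 9 new (m, m, r, m, r, d, d, d, r)
  "mmrdrdm" → 7 new (m, m, r, d, r, d, m)
  "dmrrddr" → 7 new (d, m, r, r, d, d, r)
  "rrrrdmdmmr" → prefix "rrrrdmd" already present; 3 new (m, m, r)
  "rrrrmrmm" → prefix "rrrr" already present; 4 new (m, r, m, m)
  "mmrrrr" → prefix "mmr" already present; 3 new (r, r, r)
  "rrrm" → prefix "rrr" already present; 1 new (m)
  "rrrrdmdmddm" → prefix "rrrrdmdm" already present; 3 new (d, d, m)
  "rrrmdd" → prefix "rrrm" already present; 2 new (d, d)
  "rrrrdmrmmrm" → prefix "rrrrdm" already present; 5 new (r, m, m, r, m)
  "rmrmmdmdrr" → prefix "r" already present; 9 new (m, r, m, m, d, m, d, r, r)
  "rrmdmm" → prefix "rrm" already present; 3 new (d, m, m)
  "rrmdmdd" → prefix "rrmdm" already present; 2 new (d, d)
  "rrm" → prefix "rrm" already present; 0 new (none)
  "rrddrmmmr" → prefix "rrddrmmm" already present; 1 new (r)
Total nodes = 7 + 6 + 9 + 9 + 7 + 7 + 3 + 4 + 3 + 1 + 3 + 2 + 5 + 9 + 3 + 2 + 0 + 1 = 81

81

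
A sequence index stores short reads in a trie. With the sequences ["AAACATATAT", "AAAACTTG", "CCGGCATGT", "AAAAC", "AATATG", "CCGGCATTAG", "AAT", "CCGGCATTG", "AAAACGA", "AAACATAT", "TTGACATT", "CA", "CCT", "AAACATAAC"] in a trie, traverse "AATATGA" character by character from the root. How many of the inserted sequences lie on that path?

2

Check each prefix of "AATATGA" against the stored set — each match is an end-marker on the path.
Prefixes of the query that are stored words: "AAT", "AATATG"
Count: 2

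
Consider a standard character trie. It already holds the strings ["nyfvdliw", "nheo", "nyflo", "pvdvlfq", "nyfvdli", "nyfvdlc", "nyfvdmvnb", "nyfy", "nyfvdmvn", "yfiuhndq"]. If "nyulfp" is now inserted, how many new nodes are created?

The longest prefix of "nyulfp" already in the trie is "ny" (length 2).
Each of the 4 remaining characters creates one node.

4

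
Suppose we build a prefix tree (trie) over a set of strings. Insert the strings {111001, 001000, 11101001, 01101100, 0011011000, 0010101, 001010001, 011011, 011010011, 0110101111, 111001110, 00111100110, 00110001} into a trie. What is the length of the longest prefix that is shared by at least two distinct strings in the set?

6

Equivalently: take the maximum, over all pairs, of their longest common prefix length.
e.g. "001010001" and "0010101" share the prefix "001010" of length 6; no pair shares a longer one.
Longest shared-prefix length: 6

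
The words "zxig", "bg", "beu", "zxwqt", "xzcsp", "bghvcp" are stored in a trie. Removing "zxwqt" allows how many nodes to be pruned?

3

After clearing the end-marker at "zxwqt", prune upward until reaching a node still needed by another word.
The suffix "wqt" (3 nodes) is used only by "zxwqt"; the node for "zx" still has the child "i", so pruning stops there.
Nodes removed: 3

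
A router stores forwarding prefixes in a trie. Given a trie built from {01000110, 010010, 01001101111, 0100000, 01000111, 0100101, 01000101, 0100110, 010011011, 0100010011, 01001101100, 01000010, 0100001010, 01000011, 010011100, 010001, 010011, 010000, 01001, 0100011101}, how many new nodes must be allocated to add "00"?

1

"0" is already a path in the trie; the remaining "0" must be added.
New nodes needed: |"00"| − 1 = 2 − 1 = 1.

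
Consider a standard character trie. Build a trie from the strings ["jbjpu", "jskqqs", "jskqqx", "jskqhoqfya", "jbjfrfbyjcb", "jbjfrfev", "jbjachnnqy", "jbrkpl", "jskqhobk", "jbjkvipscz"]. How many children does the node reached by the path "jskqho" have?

2

Walk "jskqho" from the root, arriving at one node.
Distinct next characters after "jskqho": b, q.
That node has 2 child edges.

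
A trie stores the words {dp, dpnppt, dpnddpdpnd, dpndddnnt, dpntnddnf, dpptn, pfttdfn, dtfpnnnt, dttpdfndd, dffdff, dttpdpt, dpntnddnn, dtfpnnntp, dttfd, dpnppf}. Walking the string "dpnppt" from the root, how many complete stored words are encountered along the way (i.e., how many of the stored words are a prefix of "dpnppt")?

2

Traverse "dpnppt" character by character; count nodes along the way that are marked as word ends.
Prefixes of the query that are stored words: "dp", "dpnppt"
Count: 2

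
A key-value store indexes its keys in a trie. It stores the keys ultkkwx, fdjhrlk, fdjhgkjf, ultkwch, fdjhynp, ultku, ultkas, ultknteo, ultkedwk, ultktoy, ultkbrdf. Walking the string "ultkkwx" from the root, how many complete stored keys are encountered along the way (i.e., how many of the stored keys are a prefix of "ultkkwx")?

1

Check each prefix of "ultkkwx" against the stored set — each match is an end-marker on the path.
Prefixes of the query that are stored words: "ultkkwx"
Count: 1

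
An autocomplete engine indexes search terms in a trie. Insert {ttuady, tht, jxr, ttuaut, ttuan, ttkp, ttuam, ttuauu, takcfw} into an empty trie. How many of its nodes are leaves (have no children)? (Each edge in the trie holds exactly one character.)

A leaf is a node with no children — equivalently, the end of a word that is not a proper prefix of any other stored word.
Those words: "jxr", "takcfw", "tht", "ttkp", "ttuady", "ttuam", "ttuan", "ttuaut", "ttuauu"
Leaf count: 9

9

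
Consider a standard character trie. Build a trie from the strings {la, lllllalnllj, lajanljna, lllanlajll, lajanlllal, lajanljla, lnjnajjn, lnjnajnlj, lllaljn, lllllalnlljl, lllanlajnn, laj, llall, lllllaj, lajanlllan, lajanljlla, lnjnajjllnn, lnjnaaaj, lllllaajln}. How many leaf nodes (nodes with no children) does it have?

16

Leaves are exactly the stored words that no other stored word extends.
Those words: "lajanljla", "lajanljlla", "lajanljna", "lajanlllal", "lajanlllan", "llall", "lllaljn", "lllanlajll", "lllanlajnn", "lllllaajln", "lllllaj", "lllllalnlljl", "lnjnaaaj", "lnjnajjllnn", "lnjnajjn", "lnjnajnlj"
Leaf count: 16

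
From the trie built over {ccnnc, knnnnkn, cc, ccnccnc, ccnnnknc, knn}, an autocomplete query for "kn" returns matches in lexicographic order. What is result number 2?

knnnnkn

Words with prefix "kn", in lexicographic order: "knn", "knnnnkn"
The 2nd is knnnnkn.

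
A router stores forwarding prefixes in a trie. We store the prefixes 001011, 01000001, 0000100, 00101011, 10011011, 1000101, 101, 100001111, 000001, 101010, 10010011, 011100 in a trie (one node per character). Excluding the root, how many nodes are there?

52

Trace insertions, counting only characters that open a new branch:
  "001011" → 6 new (0, 0, 1, 0, 1, 1)
  "01000001" → prefix "0" already present; 7 new (1, 0, 0, 0, 0, 0, 1)
  "0000100" → prefix "00" already present; 5 new (0, 0, 1, 0, 0)
  "00101011" → prefix "00101" already present; 3 new (0, 1, 1)
  "10011011" → 8 new (1, 0, 0, 1, 1, 0, 1, 1)
  "1000101" → prefix "100" already present; 4 new (0, 1, 0, 1)
  "101" → prefix "10" already present; 1 new (1)
  "100001111" → prefix "1000" already present; 5 new (0, 1, 1, 1, 1)
  "000001" → prefix "0000" already present; 2 new (0, 1)
  "101010" → prefix "101" already present; 3 new (0, 1, 0)
  "10010011" → prefix "1001" already present; 4 new (0, 0, 1, 1)
  "011100" → prefix "01" already present; 4 new (1, 1, 0, 0)
Total nodes = 6 + 7 + 5 + 3 + 8 + 4 + 1 + 5 + 2 + 3 + 4 + 4 = 52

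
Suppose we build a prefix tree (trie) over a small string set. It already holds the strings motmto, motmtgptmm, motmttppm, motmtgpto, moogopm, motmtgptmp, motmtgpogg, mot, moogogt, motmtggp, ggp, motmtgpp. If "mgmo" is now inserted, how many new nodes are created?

3

"m" is already a path in the trie; the remaining "gmo" must be added.
New nodes needed: |"mgmo"| − 1 = 4 − 1 = 3.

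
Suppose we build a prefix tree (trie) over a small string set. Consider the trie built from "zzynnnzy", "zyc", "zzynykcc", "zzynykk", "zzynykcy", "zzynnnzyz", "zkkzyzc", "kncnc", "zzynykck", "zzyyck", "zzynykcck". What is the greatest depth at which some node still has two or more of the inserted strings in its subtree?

Look for the deepest trie node that still has at least two words in its subtree.
e.g. "zzynnnzy" and "zzynnnzyz" share the prefix "zzynnnzy" of length 8; no pair shares a longer one.
Longest shared-prefix length: 8

8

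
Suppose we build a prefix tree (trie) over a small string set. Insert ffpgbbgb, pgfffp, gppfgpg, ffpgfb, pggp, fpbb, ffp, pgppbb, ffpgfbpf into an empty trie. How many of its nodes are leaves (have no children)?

7

Leaves are exactly the stored words that no other stored word extends.
Those words: "ffpgbbgb", "ffpgfbpf", "fpbb", "gppfgpg", "pgfffp", "pggp", "pgppbb"
Leaf count: 7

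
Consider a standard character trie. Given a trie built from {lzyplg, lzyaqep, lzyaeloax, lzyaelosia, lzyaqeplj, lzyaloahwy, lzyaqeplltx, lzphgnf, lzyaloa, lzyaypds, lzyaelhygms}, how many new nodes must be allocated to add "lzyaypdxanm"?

4

"lzyaypd" is already a path in the trie; the remaining "xanm" must be added.
New nodes needed: |"lzyaypdxanm"| − 7 = 11 − 7 = 4.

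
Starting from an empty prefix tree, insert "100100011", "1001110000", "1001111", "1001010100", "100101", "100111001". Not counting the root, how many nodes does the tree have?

22

Trie structure (* marks end of a word):
(root)
└─ 1
   └─ 0
      └─ 0
         └─ 1
            ├─ 0
            │  ├─ 0
            │  │  └─ 0
            │  │     └─ 1
            │  │        └─ 1 *
            │  └─ 1 *
            │     └─ 0
            │        └─ 1
            │           └─ 0
            │              └─ 0 *
            └─ 1
               └─ 1
                  ├─ 0
                  │  └─ 0
                  │     ├─ 0
                  │     │  └─ 0 *
                  │     └─ 1 *
                  └─ 1 *
Counting every labelled node above: 22.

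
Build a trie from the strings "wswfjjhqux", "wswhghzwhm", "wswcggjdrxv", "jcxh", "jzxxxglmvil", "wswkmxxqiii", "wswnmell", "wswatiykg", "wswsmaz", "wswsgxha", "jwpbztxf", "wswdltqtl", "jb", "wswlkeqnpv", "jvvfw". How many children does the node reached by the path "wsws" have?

2

The children of the "wsws" node are the distinct next characters among strings starting with "wsws".
Distinct next characters after "wsws": g, m.
That node has 2 child edges.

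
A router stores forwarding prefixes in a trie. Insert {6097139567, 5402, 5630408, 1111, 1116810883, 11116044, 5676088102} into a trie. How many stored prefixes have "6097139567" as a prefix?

1

Traverse to the node for "6097139567", then collect every word in that subtree.
Matches: "6097139567"
Count: 1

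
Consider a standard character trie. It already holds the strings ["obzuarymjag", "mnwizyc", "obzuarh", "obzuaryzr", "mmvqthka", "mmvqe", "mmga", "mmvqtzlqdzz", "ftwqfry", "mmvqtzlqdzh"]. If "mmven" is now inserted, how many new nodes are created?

Walking "mmven" from the root, the first 3 characters ("mmv") follow existing edges; "e" is the first miss.
New nodes needed: |"mmven"| − 3 = 5 − 3 = 2.

2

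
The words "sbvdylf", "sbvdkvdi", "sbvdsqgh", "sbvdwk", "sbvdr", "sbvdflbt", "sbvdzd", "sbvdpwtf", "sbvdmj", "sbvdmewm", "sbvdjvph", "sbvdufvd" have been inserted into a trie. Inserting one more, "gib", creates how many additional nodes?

3

Nothing in the trie begins with "g"; the whole of "gib" is new.
3 − 0 = 3 new nodes.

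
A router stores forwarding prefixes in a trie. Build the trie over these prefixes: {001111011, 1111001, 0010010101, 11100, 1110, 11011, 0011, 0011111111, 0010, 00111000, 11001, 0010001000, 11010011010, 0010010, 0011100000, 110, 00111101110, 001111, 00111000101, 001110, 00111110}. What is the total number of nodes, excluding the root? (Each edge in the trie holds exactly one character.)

57

Trace insertions, counting only characters that open a new branch:
  "001111011" → 9 new (0, 0, 1, 1, 1, 1, 0, 1, 1)
  "1111001" → 7 new (1, 1, 1, 1, 0, 0, 1)
  "0010010101" → prefix "001" already present; 7 new (0, 0, 1, 0, 1, 0, 1)
  "11100" → prefix "111" already present; 2 new (0, 0)
  "1110" → prefix "1110" already present; 0 new (none)
  "11011" → prefix "11" already present; 3 new (0, 1, 1)
  "0011" → prefix "0011" already present; 0 new (none)
  "0011111111" → prefix "001111" already present; 4 new (1, 1, 1, 1)
  "0010" → prefix "0010" already present; 0 new (none)
  "00111000" → prefix "00111" already present; 3 new (0, 0, 0)
  "11001" → prefix "110" already present; 2 new (0, 1)
  "0010001000" → prefix "00100" already present; 5 new (0, 1, 0, 0, 0)
  "11010011010" → prefix "1101" already present; 7 new (0, 0, 1, 1, 0, 1, 0)
  "0010010" → prefix "0010010" already present; 0 new (none)
  "0011100000" → prefix "00111000" already present; 2 new (0, 0)
  "110" → prefix "110" already present; 0 new (none)
  "00111101110" → prefix "001111011" already present; 2 new (1, 0)
  "001111" → prefix "001111" already present; 0 new (none)
  "00111000101" → prefix "00111000" already present; 3 new (1, 0, 1)
  "001110" → prefix "001110" already present; 0 new (none)
  "00111110" → prefix "0011111" already present; 1 new (0)
Total nodes = 9 + 7 + 7 + 2 + 0 + 3 + 0 + 4 + 0 + 3 + 2 + 5 + 7 + 0 + 2 + 0 + 2 + 0 + 3 + 0 + 1 = 57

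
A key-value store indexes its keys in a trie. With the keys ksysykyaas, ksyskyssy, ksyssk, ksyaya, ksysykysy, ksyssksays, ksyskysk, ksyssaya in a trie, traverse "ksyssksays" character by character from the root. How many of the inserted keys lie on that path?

Check each prefix of "ksyssksays" against the stored set — each match is an end-marker on the path.
Prefixes of the query that are stored words: "ksyssk", "ksyssksays"
Count: 2

2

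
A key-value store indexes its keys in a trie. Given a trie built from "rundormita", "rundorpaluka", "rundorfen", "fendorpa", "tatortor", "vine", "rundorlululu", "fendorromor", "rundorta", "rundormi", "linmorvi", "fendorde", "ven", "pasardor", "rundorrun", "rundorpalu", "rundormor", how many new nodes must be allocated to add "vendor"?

3

The longest prefix of "vendor" already in the trie is "ven" (length 3).
Each of the 3 remaining characters creates one node.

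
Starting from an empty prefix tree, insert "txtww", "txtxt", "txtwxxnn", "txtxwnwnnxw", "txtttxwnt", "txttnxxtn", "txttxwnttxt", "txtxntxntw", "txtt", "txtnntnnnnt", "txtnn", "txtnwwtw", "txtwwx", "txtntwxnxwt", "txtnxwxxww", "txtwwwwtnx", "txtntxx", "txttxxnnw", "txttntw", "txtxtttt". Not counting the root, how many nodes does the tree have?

Trace insertions, counting only characters that open a new branch:
  "txtww" → 5 new (t, x, t, w, w)
  "txtxt" → prefix "txt" already present; 2 new (x, t)
  "txtwxxnn" → prefix "txtw" already present; 4 new (x, x, n, n)
  "txtxwnwnnxw" → prefix "txtx" already present; 7 new (w, n, w, n, n, x, w)
  "txtttxwnt" → prefix "txt" already present; 6 new (t, t, x, w, n, t)
  "txttnxxtn" → prefix "txtt" already present; 5 new (n, x, x, t, n)
  "txttxwnttxt" → prefix "txtt" already present; 7 new (x, w, n, t, t, x, t)
  "txtxntxntw" → prefix "txtx" already present; 6 new (n, t, x, n, t, w)
  "txtt" → prefix "txtt" already present; 0 new (none)
  "txtnntnnnnt" → prefix "txt" already present; 8 new (n, n, t, n, n, n, n, t)
  "txtnn" → prefix "txtnn" already present; 0 new (none)
  "txtnwwtw" → prefix "txtn" already present; 4 new (w, w, t, w)
  "txtwwx" → prefix "txtww" already present; 1 new (x)
  "txtntwxnxwt" → prefix "txtn" already present; 7 new (t, w, x, n, x, w, t)
  "txtnxwxxww" → prefix "txtn" already present; 6 new (x, w, x, x, w, w)
  "txtwwwwtnx" → prefix "txtww" already present; 5 new (w, w, t, n, x)
  "txtntxx" → prefix "txtnt" already present; 2 new (x, x)
  "txttxxnnw" → prefix "txttx" already present; 4 new (x, n, n, w)
  "txttntw" → prefix "txttn" already present; 2 new (t, w)
  "txtxtttt" → prefix "txtxt" already present; 3 new (t, t, t)
Total nodes = 5 + 2 + 4 + 7 + 6 + 5 + 7 + 6 + 0 + 8 + 0 + 4 + 1 + 7 + 6 + 5 + 2 + 4 + 2 + 3 = 84

84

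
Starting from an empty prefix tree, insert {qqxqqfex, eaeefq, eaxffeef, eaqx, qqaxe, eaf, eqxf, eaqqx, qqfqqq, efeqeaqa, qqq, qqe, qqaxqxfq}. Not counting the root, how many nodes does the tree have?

48

Trace insertions, counting only characters that open a new branch:
  "qqxqqfex" → 8 new (q, q, x, q, q, f, e, x)
  "eaeefq" → 6 new (e, a, e, e, f, q)
  "eaxffeef" → prefix "ea" already present; 6 new (x, f, f, e, e, f)
  "eaqx" → prefix "ea" already present; 2 new (q, x)
  "qqaxe" → prefix "qq" already present; 3 new (a, x, e)
  "eaf" → prefix "ea" already present; 1 new (f)
  "eqxf" → prefix "e" already present; 3 new (q, x, f)
  "eaqqx" → prefix "eaq" already present; 2 new (q, x)
  "qqfqqq" → prefix "qq" already present; 4 new (f, q, q, q)
  "efeqeaqa" → prefix "e" already present; 7 new (f, e, q, e, a, q, a)
  "qqq" → prefix "qq" already present; 1 new (q)
  "qqe" → prefix "qq" already present; 1 new (e)
  "qqaxqxfq" → prefix "qqax" already present; 4 new (q, x, f, q)
Total nodes = 8 + 6 + 6 + 2 + 3 + 1 + 3 + 2 + 4 + 7 + 1 + 1 + 4 = 48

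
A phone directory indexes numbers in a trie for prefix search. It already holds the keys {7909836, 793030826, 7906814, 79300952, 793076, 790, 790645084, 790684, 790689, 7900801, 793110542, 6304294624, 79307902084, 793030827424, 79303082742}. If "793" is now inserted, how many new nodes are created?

0

Every character of "793" already lies on an existing path (it is a prefix of some stored word).
No new nodes are needed: 0.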